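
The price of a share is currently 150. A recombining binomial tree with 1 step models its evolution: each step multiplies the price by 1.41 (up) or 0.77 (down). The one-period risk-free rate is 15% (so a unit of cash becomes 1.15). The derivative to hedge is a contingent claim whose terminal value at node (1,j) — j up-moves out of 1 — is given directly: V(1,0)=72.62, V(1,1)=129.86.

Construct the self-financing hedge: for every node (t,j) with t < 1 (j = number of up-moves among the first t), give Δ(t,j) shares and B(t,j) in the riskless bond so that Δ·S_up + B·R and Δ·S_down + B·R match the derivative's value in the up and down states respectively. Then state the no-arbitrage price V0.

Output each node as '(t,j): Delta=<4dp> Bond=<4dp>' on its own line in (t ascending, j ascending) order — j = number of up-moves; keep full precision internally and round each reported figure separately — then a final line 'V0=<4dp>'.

(0,0): Delta=0.5963 Bond=3.2636
V0=92.7011

Under the risk-neutral measure, an up-move has probability p* = (R−d)/(u−d) = 0.5937 and values discount at R = 1.15.
Terminal payoffs: V(1,0)=72.6200, V(1,1)=129.8600
(0,0): S=150.0000. Δ = (V_up−V_dn)/(S_up−S_dn) = (129.8600−72.6200)/(211.5000−115.5000) = 0.5963. V = [p*·129.8600 + (1−p*)·72.6200]/1.15 = 92.7011. B = V − Δ·S = 3.2636.
Each (Δ,B) replicates both successor values, so the strategy is self-financing and V0 is arbitrage-free.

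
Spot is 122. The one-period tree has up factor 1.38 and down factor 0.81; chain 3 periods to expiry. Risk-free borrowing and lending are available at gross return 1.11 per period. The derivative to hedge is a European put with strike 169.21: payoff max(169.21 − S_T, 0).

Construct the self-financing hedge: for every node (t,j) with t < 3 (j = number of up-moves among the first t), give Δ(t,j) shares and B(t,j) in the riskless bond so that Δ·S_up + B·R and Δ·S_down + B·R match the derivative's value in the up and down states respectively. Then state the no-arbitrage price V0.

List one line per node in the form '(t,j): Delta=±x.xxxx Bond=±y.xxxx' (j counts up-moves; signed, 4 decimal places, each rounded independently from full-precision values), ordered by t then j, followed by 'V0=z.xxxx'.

(0,0): Delta=-0.4614 Bond=79.6172
(1,0): Delta=-0.8402 Bond=125.8115
(1,1): Delta=-0.2612 Bond=54.6824
(2,0): Delta=-1.0000 Bond=152.4414
(2,1): Delta=-0.7558 Bond=128.1391
(2,2): Delta=0.0000 Bond=0.0000
V0=23.3300

Since d<R<u, set p* = (R−d)/(u−d) = 0.5263; price each node as the discounted p*-expectation of its children.
At expiry t=3: V(3,0)=104.3742, V(3,1)=58.7490, V(3,2)=0.0000, V(3,3)=0.0000
  t=2,j=0: stock 80.0442 → up 110.4610 (V=58.7490), down 64.8358 (V=104.3742). Price 72.3972; hedge Δ=-1.0000, bond B=152.4414.
  t=2,j=1: stock 136.3716 → up 188.1928 (V=0.0000), down 110.4610 (V=58.7490). Price 25.0707; hedge Δ=-0.7558, bond B=128.1391.
  t=2,j=2: stock 232.3368 → up 320.6248 (V=0.0000), down 188.1928 (V=0.0000). Price 0.0000; hedge Δ=0.0000, bond B=0.0000.
  t=1,j=0: stock 98.8200 → up 136.3716 (V=25.0707), down 80.0442 (V=72.3972). Price 42.7825; hedge Δ=-0.8402, bond B=125.8115.
  t=1,j=1: stock 168.3600 → up 232.3368 (V=0.0000), down 136.3716 (V=25.0707). Price 10.6987; hedge Δ=-0.2612, bond B=54.6824.
  t=0,j=0: stock 122.0000 → up 168.3600 (V=10.6987), down 98.8200 (V=42.7825). Price 23.3300; hedge Δ=-0.4614, bond B=79.6172.
Self-financing check: at every node Δ·S+B equals the discounted successor values.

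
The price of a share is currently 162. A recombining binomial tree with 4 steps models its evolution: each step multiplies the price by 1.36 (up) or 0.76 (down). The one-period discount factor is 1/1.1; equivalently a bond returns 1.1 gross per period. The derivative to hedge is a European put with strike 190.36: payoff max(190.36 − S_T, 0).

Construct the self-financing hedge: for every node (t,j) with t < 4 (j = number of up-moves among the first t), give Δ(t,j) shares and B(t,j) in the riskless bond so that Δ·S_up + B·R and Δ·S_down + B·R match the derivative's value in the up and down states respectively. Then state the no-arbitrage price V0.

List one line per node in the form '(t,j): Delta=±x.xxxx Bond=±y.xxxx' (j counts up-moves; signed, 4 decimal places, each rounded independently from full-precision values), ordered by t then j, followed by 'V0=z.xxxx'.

Since d<R<u, set p* = (R−d)/(u−d) = 0.5667; price each node as the discounted p*-expectation of its children.
Payoff layer (t=4): V(4,0)=136.3133, V(4,1)=93.6448, V(4,2)=17.2907, V(4,3)=0.0000, V(4,4)=0.0000
Node (3,0) S=71.1141: V=(p*·93.6448+(1−p*)·136.3133)/1.1=101.9404; Δ=(93.6448−136.3133)/(96.7152−54.0467)=-1.0000; B=V−Δ·S=173.0545
Node (3,1) S=127.2568: V=(p*·17.2907+(1−p*)·93.6448)/1.1=45.7977; Δ=(17.2907−93.6448)/(173.0693−96.7152)=-1.0000; B=V−Δ·S=173.0545
Node (3,2) S=227.7228: V=(p*·0.0000+(1−p*)·17.2907)/1.1=6.8115; Δ=(0.0000−17.2907)/(309.7029−173.0693)=-0.1265; B=V−Δ·S=35.6293
Node (3,3) S=407.5039: V=(p*·0.0000+(1−p*)·0.0000)/1.1=0.0000; Δ=(0.0000−0.0000)/(554.2053−309.7029)=0.0000; B=V−Δ·S=0.0000
Node (2,0) S=93.5712: V=(p*·45.7977+(1−p*)·101.9404)/1.1=63.7511; Δ=(45.7977−101.9404)/(127.2568−71.1141)=-1.0000; B=V−Δ·S=157.3223
Node (2,1) S=167.4432: V=(p*·6.8115+(1−p*)·45.7977)/1.1=21.5505; Δ=(6.8115−45.7977)/(227.7228−127.2568)=-0.3881; B=V−Δ·S=86.5275
Node (2,2) S=299.6352: V=(p*·0.0000+(1−p*)·6.8115)/1.1=2.6833; Δ=(0.0000−6.8115)/(407.5039−227.7228)=-0.0379; B=V−Δ·S=14.0358
Node (1,0) S=123.1200: V=(p*·21.5505+(1−p*)·63.7511)/1.1=36.2158; Δ=(21.5505−63.7511)/(167.4432−93.5712)=-0.5713; B=V−Δ·S=106.5502
Node (1,1) S=220.3200: V=(p*·2.6833+(1−p*)·21.5505)/1.1=9.8719; Δ=(2.6833−21.5505)/(299.6352−167.4432)=-0.1427; B=V−Δ·S=41.3172
Node (0,0) S=162.0000: V=(p*·9.8719+(1−p*)·36.2158)/1.1=19.3524; Δ=(9.8719−36.2158)/(220.3200−123.1200)=-0.2710; B=V−Δ·S=63.2589
Self-financing check: at every node Δ·S+B equals the discounted successor values.

(0,0): Delta=-0.2710 Bond=63.2589
(1,0): Delta=-0.5713 Bond=106.5502
(1,1): Delta=-0.1427 Bond=41.3172
(2,0): Delta=-1.0000 Bond=157.3223
(2,1): Delta=-0.3881 Bond=86.5275
(2,2): Delta=-0.0379 Bond=14.0358
(3,0): Delta=-1.0000 Bond=173.0545
(3,1): Delta=-1.0000 Bond=173.0545
(3,2): Delta=-0.1265 Bond=35.6293
(3,3): Delta=0.0000 Bond=0.0000
V0=19.3524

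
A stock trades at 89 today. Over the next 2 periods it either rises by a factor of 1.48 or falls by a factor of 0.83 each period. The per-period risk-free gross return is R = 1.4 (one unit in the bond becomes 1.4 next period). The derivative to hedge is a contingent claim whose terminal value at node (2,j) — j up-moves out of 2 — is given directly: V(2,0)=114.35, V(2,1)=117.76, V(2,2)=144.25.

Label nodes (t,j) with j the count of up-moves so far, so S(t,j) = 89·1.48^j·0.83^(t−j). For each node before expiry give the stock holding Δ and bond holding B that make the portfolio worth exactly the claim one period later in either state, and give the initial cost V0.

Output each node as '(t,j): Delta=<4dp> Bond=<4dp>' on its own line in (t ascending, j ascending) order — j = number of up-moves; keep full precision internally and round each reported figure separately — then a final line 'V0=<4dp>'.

(0,0): Delta=0.2920 Bond=44.4601
(1,0): Delta=0.0710 Bond=78.5684
(1,1): Delta=0.3094 Bond=59.9531
V0=70.4485

Risk-neutral probability p* = (R−d)/(u−d) = (1.4−0.83)/(1.48−0.83) = 0.8769.
Payoff layer (t=2): V(2,0)=114.3500, V(2,1)=117.7600, V(2,2)=144.2500
(1,0): S=73.8700. Δ = (V_up−V_dn)/(S_up−S_dn) = (117.7600−114.3500)/(109.3276−61.3121) = 0.0710. V = [p*·117.7600 + (1−p*)·114.3500]/1.4 = 83.8145. B = V − Δ·S = 78.5684.
(1,1): S=131.7200. Δ = (V_up−V_dn)/(S_up−S_dn) = (144.2500−117.7600)/(194.9456−109.3276) = 0.3094. V = [p*·144.2500 + (1−p*)·117.7600]/1.4 = 100.7069. B = V − Δ·S = 59.9531.
(0,0): S=89.0000. Δ = (V_up−V_dn)/(S_up−S_dn) = (100.7069−83.8145)/(131.7200−73.8700) = 0.2920. V = [p*·100.7069 + (1−p*)·83.8145]/1.4 = 70.4485. B = V − Δ·S = 44.4601.
The time-0 hedge costs 70.4485, which is the no-arbitrage price.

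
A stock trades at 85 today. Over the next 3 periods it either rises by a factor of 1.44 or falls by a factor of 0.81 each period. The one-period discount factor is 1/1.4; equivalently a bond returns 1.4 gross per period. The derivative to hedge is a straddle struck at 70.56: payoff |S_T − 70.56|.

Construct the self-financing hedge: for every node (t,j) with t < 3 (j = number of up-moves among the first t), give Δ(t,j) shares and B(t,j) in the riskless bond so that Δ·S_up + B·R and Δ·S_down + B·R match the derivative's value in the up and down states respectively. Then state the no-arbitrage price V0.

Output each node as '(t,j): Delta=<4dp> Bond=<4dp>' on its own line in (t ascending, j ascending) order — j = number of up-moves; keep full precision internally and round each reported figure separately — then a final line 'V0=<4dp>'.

Under the risk-neutral measure, an up-move has probability p* = (R−d)/(u−d) = 0.9365 and values discount at R = 1.4.
Terminal values V(3,·): V(3,0)=25.3875, V(3,1)=9.7466, V(3,2)=72.2074, V(3,3)=183.2486
Node (2,0) S=55.7685: V=(p*·9.7466+(1−p*)·25.3875)/1.4=7.6712; Δ=(9.7466−25.3875)/(80.3066−45.1725)=-0.4452; B=V−Δ·S=32.4980
Node (2,1) S=99.1440: V=(p*·72.2074+(1−p*)·9.7466)/1.4=48.7440; Δ=(72.2074−9.7466)/(142.7674−80.3066)=1.0000; B=V−Δ·S=-50.4000
Node (2,2) S=176.2560: V=(p*·183.2486+(1−p*)·72.2074)/1.4=125.8560; Δ=(183.2486−72.2074)/(253.8086−142.7674)=1.0000; B=V−Δ·S=-50.4000
Node (1,0) S=68.8500: V=(p*·48.7440+(1−p*)·7.6712)/1.4=32.9544; Δ=(48.7440−7.6712)/(99.1440−55.7685)=0.9469; B=V−Δ·S=-32.2405
Node (1,1) S=122.4000: V=(p*·125.8560+(1−p*)·48.7440)/1.4=86.4000; Δ=(125.8560−48.7440)/(176.2560−99.1440)=1.0000; B=V−Δ·S=-36.0000
Node (0,0) S=85.0000: V=(p*·86.4000+(1−p*)·32.9544)/1.4=59.2905; Δ=(86.4000−32.9544)/(122.4000−68.8500)=0.9980; B=V−Δ·S=-25.5438
Root portfolio cost Δ·85+B reproduces V0=59.2905.

(0,0): Delta=0.9980 Bond=-25.5438
(1,0): Delta=0.9469 Bond=-32.2405
(1,1): Delta=1.0000 Bond=-36.0000
(2,0): Delta=-0.4452 Bond=32.4980
(2,1): Delta=1.0000 Bond=-50.4000
(2,2): Delta=1.0000 Bond=-50.4000
V0=59.2905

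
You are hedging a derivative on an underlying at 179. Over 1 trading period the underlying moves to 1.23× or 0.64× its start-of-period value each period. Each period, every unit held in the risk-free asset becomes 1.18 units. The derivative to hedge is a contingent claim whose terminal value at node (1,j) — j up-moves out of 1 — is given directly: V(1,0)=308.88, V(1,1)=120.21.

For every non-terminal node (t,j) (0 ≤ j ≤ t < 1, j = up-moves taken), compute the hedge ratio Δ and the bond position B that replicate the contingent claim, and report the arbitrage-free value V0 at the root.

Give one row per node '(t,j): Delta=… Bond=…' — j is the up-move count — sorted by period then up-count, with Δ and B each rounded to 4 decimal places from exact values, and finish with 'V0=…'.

(0,0): Delta=-1.7865 Bond=435.2025
V0=115.4229

Risk-neutral probability p* = (R−d)/(u−d) = (1.18−0.64)/(1.23−0.64) = 0.9153.
At expiry t=1: V(1,0)=308.8800, V(1,1)=120.2100
(0,0): S=179.0000. Δ = (V_up−V_dn)/(S_up−S_dn) = (120.2100−308.8800)/(220.1700−114.5600) = -1.7865. V = [p*·120.2100 + (1−p*)·308.8800]/1.18 = 115.4229. B = V − Δ·S = 435.2025.
Check: Δ(0,0)·S0 + B(0,0) = 115.4229 = V0.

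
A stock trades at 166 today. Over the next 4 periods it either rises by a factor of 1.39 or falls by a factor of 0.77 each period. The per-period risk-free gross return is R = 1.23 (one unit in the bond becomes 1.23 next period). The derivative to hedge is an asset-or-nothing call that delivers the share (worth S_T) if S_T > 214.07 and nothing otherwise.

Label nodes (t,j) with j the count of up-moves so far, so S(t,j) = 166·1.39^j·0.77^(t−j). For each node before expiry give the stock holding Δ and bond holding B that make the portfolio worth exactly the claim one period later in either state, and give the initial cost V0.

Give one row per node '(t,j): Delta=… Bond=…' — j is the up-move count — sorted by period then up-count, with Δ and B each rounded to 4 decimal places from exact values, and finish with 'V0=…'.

The replicating-portfolio and risk-neutral prices coincide; use p* = (1.23−0.77)/(1.39−0.77) = 0.7419 for the latter.
Terminal values V(4,·): V(4,0)=0.0000, V(4,1)=0.0000, V(4,2)=0.0000, V(4,3)=343.2758, V(4,4)=619.6797
  t=3,j=0: stock 75.7845 → up 105.3404 (V=0.0000), down 58.3540 (V=0.0000). Price 0.0000; hedge Δ=0.0000, bond B=0.0000.
  t=3,j=1: stock 136.8057 → up 190.1600 (V=0.0000), down 105.3404 (V=0.0000). Price 0.0000; hedge Δ=0.0000, bond B=0.0000.
  t=3,j=2: stock 246.9610 → up 343.2758 (V=343.2758), down 190.1600 (V=0.0000). Price 207.0638; hedge Δ=2.2419, bond B=-346.6068.
  t=3,j=3: stock 445.8128 → up 619.6797 (V=619.6797), down 343.2758 (V=343.2758). Price 445.8128; hedge Δ=1.0000, bond B=0.0000.
  t=2,j=0: stock 98.4214 → up 136.8057 (V=0.0000), down 75.7845 (V=0.0000). Price 0.0000; hedge Δ=0.0000, bond B=0.0000.
  t=2,j=1: stock 177.6698 → up 246.9610 (V=207.0638), down 136.8057 (V=0.0000). Price 124.9008; hedge Δ=1.8797, bond B=-209.0731.
  t=2,j=2: stock 320.7286 → up 445.8128 (V=445.8128), down 246.9610 (V=207.0638). Price 312.3578; hedge Δ=1.2006, bond B=-72.7211.
  t=1,j=0: stock 127.8200 → up 177.6698 (V=124.9008), down 98.4214 (V=0.0000). Price 75.3401; hedge Δ=1.5761, bond B=-126.1128.
  t=1,j=1: stock 230.7400 → up 320.7286 (V=312.3578), down 177.6698 (V=124.9008). Price 214.6194; hedge Δ=1.3103, bond B=-87.7306.
  t=0,j=0: stock 166.0000 → up 230.7400 (V=214.6194), down 127.8200 (V=75.3401). Price 145.2653; hedge Δ=1.3533, bond B=-79.3786.
Each (Δ,B) replicates both successor values, so the strategy is self-financing and V0 is arbitrage-free.

(0,0): Delta=1.3533 Bond=-79.3786
(1,0): Delta=1.5761 Bond=-126.1128
(1,1): Delta=1.3103 Bond=-87.7306
(2,0): Delta=0.0000 Bond=0.0000
(2,1): Delta=1.8797 Bond=-209.0731
(2,2): Delta=1.2006 Bond=-72.7211
(3,0): Delta=0.0000 Bond=0.0000
(3,1): Delta=0.0000 Bond=0.0000
(3,2): Delta=2.2419 Bond=-346.6068
(3,3): Delta=1.0000 Bond=0.0000
V0=145.2653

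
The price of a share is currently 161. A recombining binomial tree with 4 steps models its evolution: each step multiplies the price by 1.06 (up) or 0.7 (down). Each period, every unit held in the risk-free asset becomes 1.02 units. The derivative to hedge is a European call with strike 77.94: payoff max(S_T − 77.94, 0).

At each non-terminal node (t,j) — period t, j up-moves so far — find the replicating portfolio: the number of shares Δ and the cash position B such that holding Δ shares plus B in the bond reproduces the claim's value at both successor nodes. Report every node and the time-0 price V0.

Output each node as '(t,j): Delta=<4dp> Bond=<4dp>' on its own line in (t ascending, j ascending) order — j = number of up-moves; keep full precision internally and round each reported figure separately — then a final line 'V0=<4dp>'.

(0,0): Delta=0.9892 Bond=-70.1681
(1,0): Delta=0.9034 Bond=-61.9033
(1,1): Delta=0.9963 Bond=-72.7799
(2,0): Delta=0.3284 Bond=-17.7770
(2,1): Delta=0.9509 Bond=-68.8119
(2,2): Delta=1.0000 Bond=-74.9135
(3,0): Delta=0.0000 Bond=0.0000
(3,1): Delta=0.3555 Bond=-20.3991
(3,2): Delta=1.0000 Bond=-76.4118
(3,3): Delta=1.0000 Bond=-76.4118
V0=89.0884

Since d<R<u, set p* = (R−d)/(u−d) = 0.8889; price each node as the discounted p*-expectation of its children.
At expiry t=4: V(4,0)=0.0000, V(4,1)=0.0000, V(4,2)=10.7008, V(4,3)=56.2875, V(4,4)=125.3188
(3,0): S=55.2230. Δ = (V_up−V_dn)/(S_up−S_dn) = (0.0000−0.0000)/(58.5364−38.6561) = 0.0000. V = [p*·0.0000 + (1−p*)·0.0000]/1.02 = 0.0000. B = V − Δ·S = 0.0000.
(3,1): S=83.6234. Δ = (V_up−V_dn)/(S_up−S_dn) = (10.7008−0.0000)/(88.6408−58.5364) = 0.3555. V = [p*·10.7008 + (1−p*)·0.0000]/1.02 = 9.3253. B = V − Δ·S = -20.3991.
(3,2): S=126.6297. Δ = (V_up−V_dn)/(S_up−S_dn) = (56.2875−10.7008)/(134.2275−88.6408) = 1.0000. V = [p*·56.2875 + (1−p*)·10.7008]/1.02 = 50.2180. B = V − Δ·S = -76.4118.
(3,3): S=191.7536. Δ = (V_up−V_dn)/(S_up−S_dn) = (125.3188−56.2875)/(203.2588−134.2275) = 1.0000. V = [p*·125.3188 + (1−p*)·56.2875]/1.02 = 115.3418. B = V − Δ·S = -76.4118.
(2,0): S=78.8900. Δ = (V_up−V_dn)/(S_up−S_dn) = (9.3253−0.0000)/(83.6234−55.2230) = 0.3284. V = [p*·9.3253 + (1−p*)·0.0000]/1.02 = 8.1266. B = V − Δ·S = -17.7770.
(2,1): S=119.4620. Δ = (V_up−V_dn)/(S_up−S_dn) = (50.2180−9.3253)/(126.6297−83.6234) = 0.9509. V = [p*·50.2180 + (1−p*)·9.3253]/1.02 = 44.7788. B = V − Δ·S = -68.8119.
(2,2): S=180.8996. Δ = (V_up−V_dn)/(S_up−S_dn) = (115.3418−50.2180)/(191.7536−126.6297) = 1.0000. V = [p*·115.3418 + (1−p*)·50.2180]/1.02 = 105.9861. B = V − Δ·S = -74.9135.
(1,0): S=112.7000. Δ = (V_up−V_dn)/(S_up−S_dn) = (44.7788−8.1266)/(119.4620−78.8900) = 0.9034. V = [p*·44.7788 + (1−p*)·8.1266]/1.02 = 39.9081. B = V − Δ·S = -61.9033.
(1,1): S=170.6600. Δ = (V_up−V_dn)/(S_up−S_dn) = (105.9861−44.7788)/(180.8996−119.4620) = 0.9963. V = [p*·105.9861 + (1−p*)·44.7788]/1.02 = 97.2405. B = V − Δ·S = -72.7799.
(0,0): S=161.0000. Δ = (V_up−V_dn)/(S_up−S_dn) = (97.2405−39.9081)/(170.6600−112.7000) = 0.9892. V = [p*·97.2405 + (1−p*)·39.9081]/1.02 = 89.0884. B = V − Δ·S = -70.1681.
Each (Δ,B) replicates both successor values, so the strategy is self-financing and V0 is arbitrage-free.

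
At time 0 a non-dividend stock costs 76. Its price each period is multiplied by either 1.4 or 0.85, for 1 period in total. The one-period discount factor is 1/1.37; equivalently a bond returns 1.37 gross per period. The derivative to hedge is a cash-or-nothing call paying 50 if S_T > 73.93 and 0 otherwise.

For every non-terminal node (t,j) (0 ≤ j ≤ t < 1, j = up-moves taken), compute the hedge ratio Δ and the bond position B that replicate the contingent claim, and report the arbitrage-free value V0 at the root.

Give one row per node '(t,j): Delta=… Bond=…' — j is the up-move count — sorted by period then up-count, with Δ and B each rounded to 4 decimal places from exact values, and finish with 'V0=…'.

No-arbitrage ⇒ martingale measure with p* = (R−d)/(u−d) = 0.9455.
Terminal payoffs: V(1,0)=0.0000, V(1,1)=50.0000
Node (0,0) S=76.0000: V=(p*·50.0000+(1−p*)·0.0000)/1.37=34.5056; Δ=(50.0000−0.0000)/(106.4000−64.6000)=1.1962; B=V−Δ·S=-56.4035
Self-financing check: at every node Δ·S+B equals the discounted successor values.

(0,0): Delta=1.1962 Bond=-56.4035
V0=34.5056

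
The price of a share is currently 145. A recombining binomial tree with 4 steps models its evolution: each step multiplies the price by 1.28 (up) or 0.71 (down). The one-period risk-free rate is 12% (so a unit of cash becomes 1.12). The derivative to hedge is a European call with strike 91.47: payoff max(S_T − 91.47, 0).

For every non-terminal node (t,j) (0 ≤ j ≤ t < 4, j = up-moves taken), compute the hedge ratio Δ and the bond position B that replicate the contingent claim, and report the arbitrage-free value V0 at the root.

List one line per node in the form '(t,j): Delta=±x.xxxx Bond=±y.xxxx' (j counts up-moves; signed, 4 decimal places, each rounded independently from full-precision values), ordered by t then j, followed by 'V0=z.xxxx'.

Under the risk-neutral measure, an up-move has probability p* = (R−d)/(u−d) = 0.7193 and values discount at R = 1.12.
Payoff layer (t=4): V(4,0)=0.0000, V(4,1)=0.0000, V(4,2)=28.2880, V(4,3)=124.4318, V(4,4)=297.7614
(3,0): S=51.8971. Δ = (V_up−V_dn)/(S_up−S_dn) = (0.0000−0.0000)/(66.4283−36.8469) = 0.0000. V = [p*·0.0000 + (1−p*)·0.0000]/1.12 = 0.0000. B = V − Δ·S = 0.0000.
(3,1): S=93.5610. Δ = (V_up−V_dn)/(S_up−S_dn) = (28.2880−0.0000)/(119.7580−66.4283) = 0.5304. V = [p*·28.2880 + (1−p*)·0.0000]/1.12 = 18.1674. B = V − Δ·S = -31.4607.
(3,2): S=168.6733. Δ = (V_up−V_dn)/(S_up−S_dn) = (124.4318−28.2880)/(215.9018−119.7580) = 1.0000. V = [p*·124.4318 + (1−p*)·28.2880]/1.12 = 87.0036. B = V − Δ·S = -81.6696.
(3,3): S=304.0870. Δ = (V_up−V_dn)/(S_up−S_dn) = (297.7614−124.4318)/(389.2314−215.9018) = 1.0000. V = [p*·297.7614 + (1−p*)·124.4318]/1.12 = 222.4174. B = V − Δ·S = -81.6696.
(2,0): S=73.0945. Δ = (V_up−V_dn)/(S_up−S_dn) = (18.1674−0.0000)/(93.5610−51.8971) = 0.4360. V = [p*·18.1674 + (1−p*)·0.0000]/1.12 = 11.6677. B = V − Δ·S = -20.2050.
(2,1): S=131.7760. Δ = (V_up−V_dn)/(S_up−S_dn) = (87.0036−18.1674)/(168.6733−93.5610) = 0.9164. V = [p*·87.0036 + (1−p*)·18.1674]/1.12 = 60.4296. B = V − Δ·S = -60.3356.
(2,2): S=237.5680. Δ = (V_up−V_dn)/(S_up−S_dn) = (222.4174−87.0036)/(304.0870−168.6733) = 1.0000. V = [p*·222.4174 + (1−p*)·87.0036]/1.12 = 164.6487. B = V − Δ·S = -72.9193.
(1,0): S=102.9500. Δ = (V_up−V_dn)/(S_up−S_dn) = (60.4296−11.6677)/(131.7760−73.0945) = 0.8310. V = [p*·60.4296 + (1−p*)·11.6677]/1.12 = 41.7340. B = V − Δ·S = -43.8133.
(1,1): S=185.6000. Δ = (V_up−V_dn)/(S_up−S_dn) = (164.6487−60.4296)/(237.5680−131.7760) = 0.9851. V = [p*·164.6487 + (1−p*)·60.4296]/1.12 = 120.8877. B = V − Δ·S = -61.9527.
(0,0): S=145.0000. Δ = (V_up−V_dn)/(S_up−S_dn) = (120.8877−41.7340)/(185.6000−102.9500) = 0.9577. V = [p*·120.8877 + (1−p*)·41.7340]/1.12 = 88.0974. B = V − Δ·S = -50.7687.
Check: Δ(0,0)·S0 + B(0,0) = 88.0974 = V0.

(0,0): Delta=0.9577 Bond=-50.7687
(1,0): Delta=0.8310 Bond=-43.8133
(1,1): Delta=0.9851 Bond=-61.9527
(2,0): Delta=0.4360 Bond=-20.2050
(2,1): Delta=0.9164 Bond=-60.3356
(2,2): Delta=1.0000 Bond=-72.9193
(3,0): Delta=0.0000 Bond=0.0000
(3,1): Delta=0.5304 Bond=-31.4607
(3,2): Delta=1.0000 Bond=-81.6696
(3,3): Delta=1.0000 Bond=-81.6696
V0=88.0974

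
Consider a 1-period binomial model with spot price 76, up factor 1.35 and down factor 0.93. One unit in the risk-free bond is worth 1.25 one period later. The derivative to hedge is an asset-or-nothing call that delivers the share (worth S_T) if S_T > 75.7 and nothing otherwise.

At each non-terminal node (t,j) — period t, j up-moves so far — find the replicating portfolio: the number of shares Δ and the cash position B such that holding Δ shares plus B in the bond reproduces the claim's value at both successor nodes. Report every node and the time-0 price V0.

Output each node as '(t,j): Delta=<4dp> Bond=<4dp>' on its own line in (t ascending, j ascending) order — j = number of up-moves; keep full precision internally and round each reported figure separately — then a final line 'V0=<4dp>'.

The replicating-portfolio and risk-neutral prices coincide; use p* = (1.25−0.93)/(1.35−0.93) = 0.7619 for the latter.
Terminal payoffs: V(1,0)=0.0000, V(1,1)=102.6000
Node (0,0) S=76.0000: V=(p*·102.6000+(1−p*)·0.0000)/1.25=62.5371; Δ=(102.6000−0.0000)/(102.6000−70.6800)=3.2143; B=V−Δ·S=-181.7486
Root portfolio cost Δ·76+B reproduces V0=62.5371.

(0,0): Delta=3.2143 Bond=-181.7486
V0=62.5371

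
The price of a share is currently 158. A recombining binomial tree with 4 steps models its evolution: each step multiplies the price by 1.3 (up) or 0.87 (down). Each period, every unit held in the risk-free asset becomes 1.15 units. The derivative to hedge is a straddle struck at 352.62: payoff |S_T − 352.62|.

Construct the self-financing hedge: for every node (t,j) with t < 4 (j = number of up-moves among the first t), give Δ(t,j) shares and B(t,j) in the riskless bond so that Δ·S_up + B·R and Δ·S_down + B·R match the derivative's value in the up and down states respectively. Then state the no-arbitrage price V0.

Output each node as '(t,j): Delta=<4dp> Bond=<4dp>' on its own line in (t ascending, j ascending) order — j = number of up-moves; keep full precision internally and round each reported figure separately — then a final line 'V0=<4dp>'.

(0,0): Delta=-0.4728 Bond=138.5989
(1,0): Delta=-1.0000 Bond=231.8534
(1,1): Delta=-0.2838 Bond=120.5685
(2,0): Delta=-1.0000 Bond=266.6314
(2,1): Delta=-1.0000 Bond=266.6314
(2,2): Delta=-0.0271 Bond=70.0943
(3,0): Delta=-1.0000 Bond=306.6261
(3,1): Delta=-1.0000 Bond=306.6261
(3,2): Delta=-1.0000 Bond=306.6261
(3,3): Delta=0.3217 Bond=-40.4724
V0=63.8916

No-arbitrage ⇒ martingale measure with p* = (R−d)/(u−d) = 0.6512.
Payoff layer (t=4): V(4,0)=262.1022, V(4,1)=217.3635, V(4,2)=150.5126, V(4,3)=50.6204, V(4,4)=98.6438
(3,0): S=104.0435. Δ = (V_up−V_dn)/(S_up−S_dn) = (217.3635−262.1022)/(135.2565−90.5178) = -1.0000. V = [p*·217.3635 + (1−p*)·262.1022]/1.15 = 202.5826. B = V − Δ·S = 306.6261.
(3,1): S=155.4673. Δ = (V_up−V_dn)/(S_up−S_dn) = (150.5126−217.3635)/(202.1074−135.2565) = -1.0000. V = [p*·150.5126 + (1−p*)·217.3635]/1.15 = 151.1588. B = V − Δ·S = 306.6261.
(3,2): S=232.3074. Δ = (V_up−V_dn)/(S_up−S_dn) = (50.6204−150.5126)/(301.9996−202.1074) = -1.0000. V = [p*·50.6204 + (1−p*)·150.5126]/1.15 = 74.3187. B = V − Δ·S = 306.6261.
(3,3): S=347.1260. Δ = (V_up−V_dn)/(S_up−S_dn) = (98.6438−50.6204)/(451.2638−301.9996) = 0.3217. V = [p*·98.6438 + (1−p*)·50.6204]/1.15 = 71.2100. B = V − Δ·S = -40.4724.
(2,0): S=119.5902. Δ = (V_up−V_dn)/(S_up−S_dn) = (151.1588−202.5826)/(155.4673−104.0435) = -1.0000. V = [p*·151.1588 + (1−p*)·202.5826]/1.15 = 147.0412. B = V − Δ·S = 266.6314.
(2,1): S=178.6980. Δ = (V_up−V_dn)/(S_up−S_dn) = (74.3187−151.1588)/(232.3074−155.4673) = -1.0000. V = [p*·74.3187 + (1−p*)·151.1588]/1.15 = 87.9334. B = V − Δ·S = 266.6314.
(2,2): S=267.0200. Δ = (V_up−V_dn)/(S_up−S_dn) = (71.2100−74.3187)/(347.1260−232.3074) = -0.0271. V = [p*·71.2100 + (1−p*)·74.3187]/1.15 = 62.8647. B = V − Δ·S = 70.0943.
(1,0): S=137.4600. Δ = (V_up−V_dn)/(S_up−S_dn) = (87.9334−147.0412)/(178.6980−119.5902) = -1.0000. V = [p*·87.9334 + (1−p*)·147.0412]/1.15 = 94.3934. B = V − Δ·S = 231.8534.
(1,1): S=205.4000. Δ = (V_up−V_dn)/(S_up−S_dn) = (62.8647−87.9334)/(267.0200−178.6980) = -0.2838. V = [p*·62.8647 + (1−p*)·87.9334]/1.15 = 62.2692. B = V − Δ·S = 120.5685.
(0,0): S=158.0000. Δ = (V_up−V_dn)/(S_up−S_dn) = (62.2692−94.3934)/(205.4000−137.4600) = -0.4728. V = [p*·62.2692 + (1−p*)·94.3934]/1.15 = 63.8916. B = V − Δ·S = 138.5989.
Check: Δ(0,0)·S0 + B(0,0) = 63.8916 = V0.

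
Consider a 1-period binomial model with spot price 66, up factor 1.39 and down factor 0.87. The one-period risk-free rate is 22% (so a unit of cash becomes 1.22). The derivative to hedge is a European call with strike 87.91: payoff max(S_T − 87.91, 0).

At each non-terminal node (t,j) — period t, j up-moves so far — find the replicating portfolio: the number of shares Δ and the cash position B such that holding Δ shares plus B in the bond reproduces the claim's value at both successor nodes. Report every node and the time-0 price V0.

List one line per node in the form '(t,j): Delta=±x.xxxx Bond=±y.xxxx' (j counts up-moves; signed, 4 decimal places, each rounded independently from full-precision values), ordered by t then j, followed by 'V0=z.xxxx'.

Under the risk-neutral measure, an up-move has probability p* = (R−d)/(u−d) = 0.6731 and values discount at R = 1.22.
Terminal values V(1,·): V(1,0)=0.0000, V(1,1)=3.8300
(0,0): S=66.0000. Δ = (V_up−V_dn)/(S_up−S_dn) = (3.8300−0.0000)/(91.7400−57.4200) = 0.1116. V = [p*·3.8300 + (1−p*)·0.0000]/1.22 = 2.1130. B = V − Δ·S = -5.2524.
Check: Δ(0,0)·S0 + B(0,0) = 2.1130 = V0.

(0,0): Delta=0.1116 Bond=-5.2524
V0=2.1130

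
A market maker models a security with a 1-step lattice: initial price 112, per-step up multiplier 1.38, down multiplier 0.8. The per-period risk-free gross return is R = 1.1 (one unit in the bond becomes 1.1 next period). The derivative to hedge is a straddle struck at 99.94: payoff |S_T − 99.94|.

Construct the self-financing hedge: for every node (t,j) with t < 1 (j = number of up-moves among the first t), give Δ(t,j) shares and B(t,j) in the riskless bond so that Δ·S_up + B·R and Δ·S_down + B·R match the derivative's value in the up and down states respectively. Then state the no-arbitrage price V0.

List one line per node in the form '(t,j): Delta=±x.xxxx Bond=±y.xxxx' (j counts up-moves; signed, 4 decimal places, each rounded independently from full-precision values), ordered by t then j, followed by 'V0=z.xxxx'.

Risk-neutral probability p* = (R−d)/(u−d) = (1.1−0.8)/(1.38−0.8) = 0.5172.
Terminal payoffs: V(1,0)=10.3400, V(1,1)=54.6200
  t=0,j=0: stock 112.0000 → up 154.5600 (V=54.6200), down 89.6000 (V=10.3400). Price 30.2213; hedge Δ=0.6817, bond B=-46.1235.
Root portfolio cost Δ·112+B reproduces V0=30.2213.

(0,0): Delta=0.6817 Bond=-46.1235
V0=30.2213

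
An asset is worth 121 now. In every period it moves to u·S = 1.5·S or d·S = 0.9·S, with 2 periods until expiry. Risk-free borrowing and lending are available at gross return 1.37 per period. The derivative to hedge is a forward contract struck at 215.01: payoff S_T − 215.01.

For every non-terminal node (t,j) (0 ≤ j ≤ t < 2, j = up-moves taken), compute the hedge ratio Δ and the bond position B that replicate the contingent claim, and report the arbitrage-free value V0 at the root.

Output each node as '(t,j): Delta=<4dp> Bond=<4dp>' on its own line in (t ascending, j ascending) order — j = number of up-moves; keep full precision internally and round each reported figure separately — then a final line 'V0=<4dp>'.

No-arbitrage ⇒ martingale measure with p* = (R−d)/(u−d) = 0.7833.
Terminal payoffs: V(2,0)=-117.0000, V(2,1)=-51.6600, V(2,2)=57.2400
  t=1,j=0: stock 108.9000 → up 163.3500 (V=-51.6600), down 98.0100 (V=-117.0000). Price -48.0416; hedge Δ=1.0000, bond B=-156.9416.
  t=1,j=1: stock 181.5000 → up 272.2500 (V=57.2400), down 163.3500 (V=-51.6600). Price 24.5584; hedge Δ=1.0000, bond B=-156.9416.
  t=0,j=0: stock 121.0000 → up 181.5000 (V=24.5584), down 108.9000 (V=-48.0416). Price 6.4441; hedge Δ=1.0000, bond B=-114.5559.
Self-financing check: at every node Δ·S+B equals the discounted successor values.

(0,0): Delta=1.0000 Bond=-114.5559
(1,0): Delta=1.0000 Bond=-156.9416
(1,1): Delta=1.0000 Bond=-156.9416
V0=6.4441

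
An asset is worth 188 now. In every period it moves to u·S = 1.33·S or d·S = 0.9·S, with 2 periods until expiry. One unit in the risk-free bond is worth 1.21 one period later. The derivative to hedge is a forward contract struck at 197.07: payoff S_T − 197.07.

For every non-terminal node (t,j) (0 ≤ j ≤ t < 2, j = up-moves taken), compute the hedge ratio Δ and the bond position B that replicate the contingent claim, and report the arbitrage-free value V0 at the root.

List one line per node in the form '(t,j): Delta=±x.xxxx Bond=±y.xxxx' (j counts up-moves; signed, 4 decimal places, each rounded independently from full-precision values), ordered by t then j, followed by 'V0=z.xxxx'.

Under the risk-neutral measure, an up-move has probability p* = (R−d)/(u−d) = 0.7209 and values discount at R = 1.21.
At expiry t=2: V(2,0)=-44.7900, V(2,1)=27.9660, V(2,2)=135.4832
Node (1,0) S=169.2000: V=(p*·27.9660+(1−p*)·-44.7900)/1.21=6.3322; Δ=(27.9660−-44.7900)/(225.0360−152.2800)=1.0000; B=V−Δ·S=-162.8678
Node (1,1) S=250.0400: V=(p*·135.4832+(1−p*)·27.9660)/1.21=87.1722; Δ=(135.4832−27.9660)/(332.5532−225.0360)=1.0000; B=V−Δ·S=-162.8678
Node (0,0) S=188.0000: V=(p*·87.1722+(1−p*)·6.3322)/1.21=53.3985; Δ=(87.1722−6.3322)/(250.0400−169.2000)=1.0000; B=V−Δ·S=-134.6015
Each (Δ,B) replicates both successor values, so the strategy is self-financing and V0 is arbitrage-free.

(0,0): Delta=1.0000 Bond=-134.6015
(1,0): Delta=1.0000 Bond=-162.8678
(1,1): Delta=1.0000 Bond=-162.8678
V0=53.3985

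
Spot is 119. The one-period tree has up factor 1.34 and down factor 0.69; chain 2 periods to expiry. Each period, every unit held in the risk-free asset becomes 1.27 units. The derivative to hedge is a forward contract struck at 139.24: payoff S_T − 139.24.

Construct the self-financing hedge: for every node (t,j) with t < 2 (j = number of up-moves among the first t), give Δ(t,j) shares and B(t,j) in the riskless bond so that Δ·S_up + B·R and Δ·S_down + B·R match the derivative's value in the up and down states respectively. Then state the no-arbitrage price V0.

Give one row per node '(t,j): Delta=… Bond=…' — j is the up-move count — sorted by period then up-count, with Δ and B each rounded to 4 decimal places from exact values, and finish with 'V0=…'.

(0,0): Delta=1.0000 Bond=-86.3290
(1,0): Delta=1.0000 Bond=-109.6378
(1,1): Delta=1.0000 Bond=-109.6378
V0=32.6710

Risk-neutral probability p* = (R−d)/(u−d) = (1.27−0.69)/(1.34−0.69) = 0.8923.
Terminal values V(2,·): V(2,0)=-82.5841, V(2,1)=-29.2126, V(2,2)=74.4364
Node (1,0) S=82.1100: V=(p*·-29.2126+(1−p*)·-82.5841)/1.27=-27.5278; Δ=(-29.2126−-82.5841)/(110.0274−56.6559)=1.0000; B=V−Δ·S=-109.6378
Node (1,1) S=159.4600: V=(p*·74.4364+(1−p*)·-29.2126)/1.27=49.8222; Δ=(74.4364−-29.2126)/(213.6764−110.0274)=1.0000; B=V−Δ·S=-109.6378
Node (0,0) S=119.0000: V=(p*·49.8222+(1−p*)·-27.5278)/1.27=32.6710; Δ=(49.8222−-27.5278)/(159.4600−82.1100)=1.0000; B=V−Δ·S=-86.3290
The time-0 hedge costs 32.6710, which is the no-arbitrage price.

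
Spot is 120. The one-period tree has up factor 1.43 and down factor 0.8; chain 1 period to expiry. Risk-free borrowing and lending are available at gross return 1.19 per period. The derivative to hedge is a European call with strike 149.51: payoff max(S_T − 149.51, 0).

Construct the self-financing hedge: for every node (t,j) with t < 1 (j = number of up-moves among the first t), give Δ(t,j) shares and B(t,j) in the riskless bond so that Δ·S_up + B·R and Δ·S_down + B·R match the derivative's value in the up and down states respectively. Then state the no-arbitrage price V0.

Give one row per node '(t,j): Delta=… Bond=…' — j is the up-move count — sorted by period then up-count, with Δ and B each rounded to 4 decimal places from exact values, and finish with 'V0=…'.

Risk-neutral probability p* = (R−d)/(u−d) = (1.19−0.8)/(1.43−0.8) = 0.6190.
Payoff layer (t=1): V(1,0)=0.0000, V(1,1)=22.0900
  t=0,j=0: stock 120.0000 → up 171.6000 (V=22.0900), down 96.0000 (V=0.0000). Price 11.4914; hedge Δ=0.2922, bond B=-23.5721.
Each (Δ,B) replicates both successor values, so the strategy is self-financing and V0 is arbitrage-free.

(0,0): Delta=0.2922 Bond=-23.5721
V0=11.4914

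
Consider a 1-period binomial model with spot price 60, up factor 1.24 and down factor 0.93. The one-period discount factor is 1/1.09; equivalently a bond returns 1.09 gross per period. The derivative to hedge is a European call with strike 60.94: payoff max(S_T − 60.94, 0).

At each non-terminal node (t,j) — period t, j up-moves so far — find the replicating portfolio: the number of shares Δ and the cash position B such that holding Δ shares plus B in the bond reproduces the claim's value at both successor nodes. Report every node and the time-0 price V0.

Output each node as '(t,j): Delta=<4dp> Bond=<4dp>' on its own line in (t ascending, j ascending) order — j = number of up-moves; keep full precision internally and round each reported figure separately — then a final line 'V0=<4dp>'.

(0,0): Delta=0.7237 Bond=-37.0459
V0=6.3735

Since d<R<u, set p* = (R−d)/(u−d) = 0.5161; price each node as the discounted p*-expectation of its children.
Terminal payoffs: V(1,0)=0.0000, V(1,1)=13.4600
  t=0,j=0: stock 60.0000 → up 74.4000 (V=13.4600), down 55.8000 (V=0.0000). Price 6.3735; hedge Δ=0.7237, bond B=-37.0459.
Each (Δ,B) replicates both successor values, so the strategy is self-financing and V0 is arbitrage-free.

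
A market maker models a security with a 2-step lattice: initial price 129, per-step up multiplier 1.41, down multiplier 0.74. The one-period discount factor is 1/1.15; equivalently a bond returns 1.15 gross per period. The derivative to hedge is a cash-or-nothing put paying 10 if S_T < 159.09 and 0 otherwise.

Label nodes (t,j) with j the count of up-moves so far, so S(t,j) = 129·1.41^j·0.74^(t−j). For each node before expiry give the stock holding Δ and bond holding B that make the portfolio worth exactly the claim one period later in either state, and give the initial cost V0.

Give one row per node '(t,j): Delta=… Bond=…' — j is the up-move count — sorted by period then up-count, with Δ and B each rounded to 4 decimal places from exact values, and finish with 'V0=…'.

Since d<R<u, set p* = (R−d)/(u−d) = 0.6119; price each node as the discounted p*-expectation of its children.
Terminal payoffs: V(2,0)=10.0000, V(2,1)=10.0000, V(2,2)=0.0000
(1,0): S=95.4600. Δ = (V_up−V_dn)/(S_up−S_dn) = (10.0000−10.0000)/(134.5986−70.6404) = 0.0000. V = [p*·10.0000 + (1−p*)·10.0000]/1.15 = 8.6957. B = V − Δ·S = 8.6957.
(1,1): S=181.8900. Δ = (V_up−V_dn)/(S_up−S_dn) = (0.0000−10.0000)/(256.4649−134.5986) = -0.0821. V = [p*·0.0000 + (1−p*)·10.0000]/1.15 = 3.3744. B = V − Δ·S = 18.2998.
(0,0): S=129.0000. Δ = (V_up−V_dn)/(S_up−S_dn) = (3.3744−8.6957)/(181.8900−95.4600) = -0.0616. V = [p*·3.3744 + (1−p*)·8.6957]/1.15 = 4.7299. B = V − Δ·S = 12.6720.
Self-financing check: at every node Δ·S+B equals the discounted successor values.

(0,0): Delta=-0.0616 Bond=12.6720
(1,0): Delta=0.0000 Bond=8.6957
(1,1): Delta=-0.0821 Bond=18.2998
V0=4.7299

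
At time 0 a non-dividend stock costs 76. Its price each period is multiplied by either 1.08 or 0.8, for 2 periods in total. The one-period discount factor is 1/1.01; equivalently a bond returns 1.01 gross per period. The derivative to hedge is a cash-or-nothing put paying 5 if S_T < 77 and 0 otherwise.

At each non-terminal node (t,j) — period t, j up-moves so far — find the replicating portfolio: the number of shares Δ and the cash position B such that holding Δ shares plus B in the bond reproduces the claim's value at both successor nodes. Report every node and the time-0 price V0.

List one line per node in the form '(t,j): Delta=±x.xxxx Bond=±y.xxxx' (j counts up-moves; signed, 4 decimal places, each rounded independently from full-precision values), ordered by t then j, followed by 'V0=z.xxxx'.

(0,0): Delta=-0.1745 Bond=15.4047
(1,0): Delta=0.0000 Bond=4.9505
(1,1): Delta=-0.2176 Bond=19.0948
V0=2.1444

Under the risk-neutral measure, an up-move has probability p* = (R−d)/(u−d) = 0.7500 and values discount at R = 1.01.
Terminal values V(2,·): V(2,0)=5.0000, V(2,1)=5.0000, V(2,2)=0.0000
(1,0): S=60.8000. Δ = (V_up−V_dn)/(S_up−S_dn) = (5.0000−5.0000)/(65.6640−48.6400) = 0.0000. V = [p*·5.0000 + (1−p*)·5.0000]/1.01 = 4.9505. B = V − Δ·S = 4.9505.
(1,1): S=82.0800. Δ = (V_up−V_dn)/(S_up−S_dn) = (0.0000−5.0000)/(88.6464−65.6640) = -0.2176. V = [p*·0.0000 + (1−p*)·5.0000]/1.01 = 1.2376. B = V − Δ·S = 19.0948.
(0,0): S=76.0000. Δ = (V_up−V_dn)/(S_up−S_dn) = (1.2376−4.9505)/(82.0800−60.8000) = -0.1745. V = [p*·1.2376 + (1−p*)·4.9505]/1.01 = 2.1444. B = V − Δ·S = 15.4047.
The time-0 hedge costs 2.1444, which is the no-arbitrage price.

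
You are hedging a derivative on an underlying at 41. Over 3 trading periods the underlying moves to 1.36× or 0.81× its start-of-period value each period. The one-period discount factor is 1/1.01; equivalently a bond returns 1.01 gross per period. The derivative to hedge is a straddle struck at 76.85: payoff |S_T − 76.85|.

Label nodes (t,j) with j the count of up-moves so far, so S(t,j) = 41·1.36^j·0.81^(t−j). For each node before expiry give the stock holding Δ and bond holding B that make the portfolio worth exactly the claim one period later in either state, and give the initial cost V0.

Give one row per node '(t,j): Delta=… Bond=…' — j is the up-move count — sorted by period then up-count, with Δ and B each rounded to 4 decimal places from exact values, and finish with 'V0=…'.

(0,0): Delta=-0.6978 Bond=64.6539
(1,0): Delta=-1.0000 Bond=75.3358
(1,1): Delta=-0.3829 Bond=47.7387
(2,0): Delta=-1.0000 Bond=76.0891
(2,1): Delta=-1.0000 Bond=76.0891
(2,2): Delta=0.2604 Bond=-0.5618
V0=36.0432

The replicating-portfolio and risk-neutral prices coincide; use p* = (1.01−0.81)/(1.36−0.81) = 0.3636 for the latter.
Terminal payoffs: V(3,0)=55.0609, V(3,1)=40.2659, V(3,2)=15.4248, V(3,3)=26.2837
  t=2,j=0: stock 26.9001 → up 36.5841 (V=40.2659), down 21.7891 (V=55.0609). Price 49.1890; hedge Δ=-1.0000, bond B=76.0891.
  t=2,j=1: stock 45.1656 → up 61.4252 (V=15.4248), down 36.5841 (V=40.2659). Price 30.9235; hedge Δ=-1.0000, bond B=76.0891.
  t=2,j=2: stock 75.8336 → up 103.1337 (V=26.2837), down 61.4252 (V=15.4248). Price 19.1817; hedge Δ=0.2604, bond B=-0.5618.
  t=1,j=0: stock 33.2100 → up 45.1656 (V=30.9235), down 26.9001 (V=49.1890). Price 42.1258; hedge Δ=-1.0000, bond B=75.3358.
  t=1,j=1: stock 55.7600 → up 75.8336 (V=19.1817), down 45.1656 (V=30.9235). Price 26.3898; hedge Δ=-0.3829, bond B=47.7387.
  t=0,j=0: stock 41.0000 → up 55.7600 (V=26.3898), down 33.2100 (V=42.1258). Price 36.0432; hedge Δ=-0.6978, bond B=64.6539.
The time-0 hedge costs 36.0432, which is the no-arbitrage price.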